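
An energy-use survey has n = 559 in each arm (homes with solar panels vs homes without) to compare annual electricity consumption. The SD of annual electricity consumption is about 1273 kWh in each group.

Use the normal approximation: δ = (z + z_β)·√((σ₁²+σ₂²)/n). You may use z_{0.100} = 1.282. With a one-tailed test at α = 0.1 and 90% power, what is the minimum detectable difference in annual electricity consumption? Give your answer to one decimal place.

δ = (z_α + z_β) · √((σ₁²+σ₂²)/n)
  = (1.282 + 1.282) · √(3241058/559)
  = 2.564 · √5798.0
  = 2.564 · 76.1443
  = 195.2340

Minimum detectable difference ≈ 195.2 kWh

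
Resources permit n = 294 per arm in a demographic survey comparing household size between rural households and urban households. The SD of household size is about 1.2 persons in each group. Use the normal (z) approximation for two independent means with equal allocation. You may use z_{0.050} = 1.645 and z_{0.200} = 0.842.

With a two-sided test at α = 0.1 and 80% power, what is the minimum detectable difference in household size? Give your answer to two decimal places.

δ = (z_{α/2} + z_β) · √((σ₁²+σ₂²)/n)
  = (1.645 + 0.842) · √(2.88/294)
  = 2.487 · √0.0098
  = 2.487 · 0.0990
  = 0.2461

Minimum detectable difference ≈ 0.25 persons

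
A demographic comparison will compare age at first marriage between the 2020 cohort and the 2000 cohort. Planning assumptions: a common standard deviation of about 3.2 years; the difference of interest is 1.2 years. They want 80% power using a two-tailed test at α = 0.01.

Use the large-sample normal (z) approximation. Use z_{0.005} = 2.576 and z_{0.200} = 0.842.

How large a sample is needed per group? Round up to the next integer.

n = 167 per group

n = (z_{α/2} + z_β)² · (σ₁² + σ₂²) / δ²
  = (2.576 + 0.842)² · (2·3.2² = 20.48) / 1.2²
  = 11.6827 · 20.48 / 1.44
  = 166.15
Round up → n = 167 per group.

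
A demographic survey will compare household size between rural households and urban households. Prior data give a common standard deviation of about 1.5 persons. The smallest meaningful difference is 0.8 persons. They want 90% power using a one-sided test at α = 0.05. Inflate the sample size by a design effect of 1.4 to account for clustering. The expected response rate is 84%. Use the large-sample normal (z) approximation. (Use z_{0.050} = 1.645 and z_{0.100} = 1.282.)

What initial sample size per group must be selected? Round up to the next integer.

n = (z_α + z_β)² · (σ₁² + σ₂²) / δ²
  = (1.645 + 1.282)² · (2·1.5² = 4.5) / 0.8²
  = 8.5673 · 4.5 / 0.64
  = 60.24
Design effect: 1.4 × 60.24 = 84.33.
Adjust for 84% response: 84.33 / 0.84 = 100.40.
Round up → n = 101 per group.

n = 101 per group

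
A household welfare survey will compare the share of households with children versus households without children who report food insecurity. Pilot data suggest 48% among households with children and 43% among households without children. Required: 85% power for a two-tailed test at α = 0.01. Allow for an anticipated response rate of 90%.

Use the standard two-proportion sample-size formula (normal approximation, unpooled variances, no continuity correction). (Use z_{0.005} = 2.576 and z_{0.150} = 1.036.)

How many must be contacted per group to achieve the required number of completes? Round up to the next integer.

n = (z_{α/2} + z_β)² · [p₁(1−p₁) + p₂(1−p₂)] / (p₁ − p₂)²
  = (2.576 + 1.036)² · (0.48·0.52 + 0.43·0.57) / (0.05)²
  = (3.612)² · (0.2496 + 0.2451) / 0.0025
  = 13.0465 · 0.4947 / 0.0025
  = 2581.65
Adjust for 90% response: 2581.65 / 0.90 = 2868.50.
Round up → n = 2869 per group.

n = 2869 per group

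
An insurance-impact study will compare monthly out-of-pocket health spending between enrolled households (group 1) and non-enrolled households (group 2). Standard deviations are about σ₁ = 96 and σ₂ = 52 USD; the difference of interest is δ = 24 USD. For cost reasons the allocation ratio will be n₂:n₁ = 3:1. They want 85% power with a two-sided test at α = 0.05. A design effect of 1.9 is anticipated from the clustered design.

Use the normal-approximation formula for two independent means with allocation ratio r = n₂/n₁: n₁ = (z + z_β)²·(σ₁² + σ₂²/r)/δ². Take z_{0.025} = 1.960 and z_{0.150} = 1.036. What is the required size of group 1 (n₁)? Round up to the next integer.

n₁ = (z_{α/2} + z_β)² · (σ₁² + σ₂²/r) / δ²
   = (1.960 + 1.036)² · (96² + 52²/3) / 24²
   = 8.9760 · (9216 + 901.3333) / 576
   = 8.9760 · 10117.3 / 576
   = 157.66
Design effect: 1.9 × 157.66 = 299.56.
Round up → n₁ = 300; n₂ = r·n₁ = 3 × 300 = 900.

n₁ = 300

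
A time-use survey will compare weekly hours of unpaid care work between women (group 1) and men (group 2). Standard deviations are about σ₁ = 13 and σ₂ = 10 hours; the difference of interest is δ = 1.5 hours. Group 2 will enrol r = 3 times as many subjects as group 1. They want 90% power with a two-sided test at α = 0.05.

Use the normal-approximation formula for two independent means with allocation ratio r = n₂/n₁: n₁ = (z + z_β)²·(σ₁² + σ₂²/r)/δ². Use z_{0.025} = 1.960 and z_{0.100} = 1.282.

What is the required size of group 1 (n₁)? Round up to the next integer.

n₁ = 946

n₁ = (z_{α/2} + z_β)² · (σ₁² + σ₂²/r) / δ²
   = (1.960 + 1.282)² · (13² + 10²/3) / 1.5²
   = 10.5106 · (169 + 33.3333) / 2.25
   = 10.5106 · 202.3333 / 2.25
   = 945.17
Round up → n₁ = 946; n₂ = r·n₁ = 3 × 946 = 2838.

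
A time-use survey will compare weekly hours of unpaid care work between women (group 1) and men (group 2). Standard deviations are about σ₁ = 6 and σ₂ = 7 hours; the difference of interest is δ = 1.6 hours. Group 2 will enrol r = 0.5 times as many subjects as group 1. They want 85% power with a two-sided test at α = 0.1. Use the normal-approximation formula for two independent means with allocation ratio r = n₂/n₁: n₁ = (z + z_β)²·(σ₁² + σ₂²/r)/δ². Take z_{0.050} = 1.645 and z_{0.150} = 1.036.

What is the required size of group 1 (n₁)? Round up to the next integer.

n₁ = 377

n₁ = (z_{α/2} + z_β)² · (σ₁² + σ₂²/r) / δ²
   = (1.645 + 1.036)² · (6² + 7²/0.5) / 1.6²
   = 7.1878 · (36 + 98) / 2.56
   = 7.1878 · 134 / 2.56
   = 376.23
Round up → n₁ = 377; n₂ = r·n₁ = 0.5 × 377 = 189.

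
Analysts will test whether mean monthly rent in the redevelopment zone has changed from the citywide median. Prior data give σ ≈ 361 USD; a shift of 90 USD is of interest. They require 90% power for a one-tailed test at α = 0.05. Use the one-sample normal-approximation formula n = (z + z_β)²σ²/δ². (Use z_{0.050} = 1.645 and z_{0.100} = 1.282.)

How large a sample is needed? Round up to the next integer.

n = (z_α + z_β)² · σ² / δ²
  = (1.645 + 1.282)² · 361² / 90²
  = 8.5673 · 130321 / 8100
  = 137.84
Round up → n = 138.

n = 138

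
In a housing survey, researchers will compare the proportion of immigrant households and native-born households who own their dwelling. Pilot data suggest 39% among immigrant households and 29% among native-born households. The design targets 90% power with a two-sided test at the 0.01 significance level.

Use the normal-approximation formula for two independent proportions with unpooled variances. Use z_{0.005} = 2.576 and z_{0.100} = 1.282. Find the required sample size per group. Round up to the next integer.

n = 661 per group

n = (z_{α/2} + z_β)² · [p₁(1−p₁) + p₂(1−p₂)] / (p₁ − p₂)²
  = (2.576 + 1.282)² · (0.39·0.61 + 0.29·0.71) / (0.10)²
  = (3.858)² · (0.2379 + 0.2059) / 0.0100
  = 14.8842 · 0.4438 / 0.0100
  = 660.56
Round up → n = 661 per group.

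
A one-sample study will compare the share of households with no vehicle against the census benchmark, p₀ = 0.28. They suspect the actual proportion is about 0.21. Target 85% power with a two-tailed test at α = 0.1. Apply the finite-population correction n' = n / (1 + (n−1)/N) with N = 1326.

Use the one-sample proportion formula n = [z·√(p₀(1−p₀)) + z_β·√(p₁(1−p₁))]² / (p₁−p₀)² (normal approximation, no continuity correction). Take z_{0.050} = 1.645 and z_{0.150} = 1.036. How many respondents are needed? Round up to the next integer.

n = 228

n = [z_{α/2}·√(p₀q₀) + z_β·√(p₁q₁)]² / (p₁ − p₀)²
  = [1.645·√(0.28·0.72) + 1.036·√(0.21·0.79)]² / (-0.07)²
  = [1.645·0.4490 + 1.036·0.4073]² / 0.0049
  = [1.1606]² / 0.0049
  = 274.88
Finite-population correction (N = 1326): 274.88 / (1 + (274.88 − 1)/1326) = 227.83.
Round up → n = 228.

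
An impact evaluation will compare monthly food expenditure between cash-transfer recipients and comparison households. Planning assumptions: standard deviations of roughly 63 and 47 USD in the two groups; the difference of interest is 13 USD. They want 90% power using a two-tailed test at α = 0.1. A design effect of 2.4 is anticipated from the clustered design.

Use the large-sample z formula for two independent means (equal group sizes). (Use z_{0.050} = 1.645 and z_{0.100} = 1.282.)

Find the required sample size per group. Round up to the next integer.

n = 752 per group

n = (z_{α/2} + z_β)² · (σ₁² + σ₂²) / δ²
  = (1.645 + 1.282)² · (63² + 47² = 6178) / 13²
  = 8.5673 · 6178 / 169
  = 313.19
Design effect: 2.4 × 313.19 = 751.65.
Round up → n = 752 per group.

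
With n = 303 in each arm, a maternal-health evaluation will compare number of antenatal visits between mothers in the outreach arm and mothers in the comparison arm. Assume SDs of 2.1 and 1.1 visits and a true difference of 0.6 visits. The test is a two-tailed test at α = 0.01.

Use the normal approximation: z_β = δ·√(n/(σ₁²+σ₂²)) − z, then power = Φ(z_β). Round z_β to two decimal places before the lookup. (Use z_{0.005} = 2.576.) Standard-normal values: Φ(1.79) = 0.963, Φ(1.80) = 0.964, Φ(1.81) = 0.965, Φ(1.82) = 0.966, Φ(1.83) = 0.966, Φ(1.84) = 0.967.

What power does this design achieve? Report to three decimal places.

Power ≈ 0.966

z_β = δ·√(n/(σ₁²+σ₂²)) − z_{α/2}
    = 0.6 · √(303/5.62) − 2.576
    = 0.6 · 7.34266 − 2.576
    = 4.4056 − 2.576 = 1.8296 → 1.83
Power = Φ(1.83) = 0.966.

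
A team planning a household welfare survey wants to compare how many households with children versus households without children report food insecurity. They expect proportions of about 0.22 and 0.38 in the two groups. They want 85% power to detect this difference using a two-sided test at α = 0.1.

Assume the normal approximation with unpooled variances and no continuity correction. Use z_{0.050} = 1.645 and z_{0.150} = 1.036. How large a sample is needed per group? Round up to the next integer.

n = (z_{α/2} + z_β)² · [p₁(1−p₁) + p₂(1−p₂)] / (p₁ − p₂)²
  = (1.645 + 1.036)² · (0.22·0.78 + 0.38·0.62) / (-0.16)²
  = (2.681)² · (0.1716 + 0.2356) / 0.0256
  = 7.1878 · 0.4072 / 0.0256
  = 114.33
Round up → n = 115 per group.

n = 115 per group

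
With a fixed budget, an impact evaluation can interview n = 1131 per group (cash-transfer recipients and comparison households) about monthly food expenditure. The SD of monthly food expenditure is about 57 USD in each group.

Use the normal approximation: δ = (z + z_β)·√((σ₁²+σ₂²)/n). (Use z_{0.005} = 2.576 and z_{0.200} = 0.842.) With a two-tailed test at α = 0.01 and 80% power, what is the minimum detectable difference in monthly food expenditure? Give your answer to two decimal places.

δ = (z_{α/2} + z_β) · √((σ₁²+σ₂²)/n)
  = (2.576 + 0.842) · √(6498/1131)
  = 3.418 · √5.7454
  = 3.418 · 2.3969
  = 8.1928

Minimum detectable difference ≈ 8.19 USD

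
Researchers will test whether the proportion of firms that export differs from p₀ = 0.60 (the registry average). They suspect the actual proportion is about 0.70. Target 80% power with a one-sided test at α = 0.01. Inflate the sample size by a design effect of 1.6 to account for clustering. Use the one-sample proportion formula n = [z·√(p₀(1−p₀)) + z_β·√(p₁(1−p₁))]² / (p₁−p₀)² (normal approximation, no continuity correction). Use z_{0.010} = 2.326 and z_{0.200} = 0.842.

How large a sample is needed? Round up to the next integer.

n = 373

n = [z_α·√(p₀q₀) + z_β·√(p₁q₁)]² / (p₁ − p₀)²
  = [2.326·√(0.60·0.40) + 0.842·√(0.70·0.30)]² / (0.10)²
  = [2.326·0.4899 + 0.842·0.4583]² / 0.0100
  = [1.5254]² / 0.0100
  = 232.67
Design effect: 1.6 × 232.67 = 372.27.
Round up → n = 373.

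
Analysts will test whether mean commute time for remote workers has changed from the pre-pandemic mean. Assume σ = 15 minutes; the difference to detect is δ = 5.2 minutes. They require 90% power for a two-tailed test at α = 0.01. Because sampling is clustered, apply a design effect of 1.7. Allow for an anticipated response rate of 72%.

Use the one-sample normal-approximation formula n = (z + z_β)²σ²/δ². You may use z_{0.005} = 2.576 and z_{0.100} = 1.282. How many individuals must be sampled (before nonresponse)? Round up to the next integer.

n = 293

n = (z_{α/2} + z_β)² · σ² / δ²
  = (2.576 + 1.282)² · 15² / 5.2²
  = 14.8842 · 225 / 27.04
  = 123.85
Design effect: 1.7 × 123.85 = 210.55.
Adjust for 72% response: 210.55 / 0.72 = 292.43.
Round up → n = 293.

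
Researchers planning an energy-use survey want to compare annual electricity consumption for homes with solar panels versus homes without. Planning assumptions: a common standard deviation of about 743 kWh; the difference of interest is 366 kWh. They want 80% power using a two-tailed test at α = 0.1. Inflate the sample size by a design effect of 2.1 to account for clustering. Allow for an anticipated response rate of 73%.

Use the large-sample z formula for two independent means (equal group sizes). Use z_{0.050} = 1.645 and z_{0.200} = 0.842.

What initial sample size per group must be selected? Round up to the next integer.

n = (z_{α/2} + z_β)² · (σ₁² + σ₂²) / δ²
  = (1.645 + 0.842)² · (2·743² = 1104098) / 366²
  = 6.1852 · 1104098 / 133956
  = 50.98
Design effect: 2.1 × 50.98 = 107.06.
Adjust for 73% response: 107.06 / 0.73 = 146.65.
Round up → n = 147 per group.

n = 147 per group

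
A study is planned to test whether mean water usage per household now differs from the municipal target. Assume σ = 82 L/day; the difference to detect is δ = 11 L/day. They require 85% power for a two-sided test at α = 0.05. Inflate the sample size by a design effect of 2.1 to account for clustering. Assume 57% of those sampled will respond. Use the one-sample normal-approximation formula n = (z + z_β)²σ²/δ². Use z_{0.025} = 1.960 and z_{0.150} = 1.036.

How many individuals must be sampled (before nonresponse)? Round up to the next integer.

n = 1838

n = (z_{α/2} + z_β)² · σ² / δ²
  = (1.960 + 1.036)² · 82² / 11²
  = 8.9760 · 6724 / 121
  = 498.80
Design effect: 2.1 × 498.80 = 1047.48.
Adjust for 57% response: 1047.48 / 0.57 = 1837.68.
Round up → n = 1838.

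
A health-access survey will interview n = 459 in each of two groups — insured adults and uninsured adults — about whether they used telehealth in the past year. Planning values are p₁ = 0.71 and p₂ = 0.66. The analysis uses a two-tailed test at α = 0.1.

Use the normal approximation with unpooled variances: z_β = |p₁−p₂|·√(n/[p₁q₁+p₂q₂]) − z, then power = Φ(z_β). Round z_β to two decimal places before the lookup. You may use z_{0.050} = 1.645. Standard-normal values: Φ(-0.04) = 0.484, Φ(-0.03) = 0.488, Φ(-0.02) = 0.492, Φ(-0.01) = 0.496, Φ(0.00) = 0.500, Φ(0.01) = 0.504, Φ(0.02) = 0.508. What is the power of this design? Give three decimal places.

z_β = |p₁−p₂|·√(n/[p₁q₁+p₂q₂]) − z_{α/2}
    = 0.05 · √(459/0.4303) − 1.645
    = 0.05 · 32.6603 − 1.645
    = 1.6330 − 1.645 = -0.0120 → -0.01
Power = Φ(-0.01) = 0.496.

Power ≈ 0.496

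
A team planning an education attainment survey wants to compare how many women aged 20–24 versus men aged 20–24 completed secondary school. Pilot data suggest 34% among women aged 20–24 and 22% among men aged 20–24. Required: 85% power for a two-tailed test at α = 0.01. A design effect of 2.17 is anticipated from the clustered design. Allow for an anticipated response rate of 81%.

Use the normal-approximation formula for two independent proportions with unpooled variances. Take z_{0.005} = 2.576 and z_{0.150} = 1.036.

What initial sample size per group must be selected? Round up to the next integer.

n = (z_{α/2} + z_β)² · [p₁(1−p₁) + p₂(1−p₂)] / (p₁ − p₂)²
  = (2.576 + 1.036)² · (0.34·0.66 + 0.22·0.78) / (0.12)²
  = (3.612)² · (0.2244 + 0.1716) / 0.0144
  = 13.0465 · 0.3960 / 0.0144
  = 358.78
Design effect: 2.17 × 358.78 = 778.55.
Adjust for 81% response: 778.55 / 0.81 = 961.18.
Round up → n = 962 per group.

n = 962 per group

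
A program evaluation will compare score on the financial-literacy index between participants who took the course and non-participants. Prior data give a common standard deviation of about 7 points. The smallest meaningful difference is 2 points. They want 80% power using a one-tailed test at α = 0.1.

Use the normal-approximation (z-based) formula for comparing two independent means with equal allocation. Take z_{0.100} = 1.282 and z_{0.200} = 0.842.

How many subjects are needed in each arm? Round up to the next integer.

n = (z_α + z_β)² · (σ₁² + σ₂²) / δ²
  = (1.282 + 0.842)² · (2·7² = 98) / 2²
  = 4.5114 · 98 / 4
  = 110.53
Round up → n = 111 per group.

n = 111 per group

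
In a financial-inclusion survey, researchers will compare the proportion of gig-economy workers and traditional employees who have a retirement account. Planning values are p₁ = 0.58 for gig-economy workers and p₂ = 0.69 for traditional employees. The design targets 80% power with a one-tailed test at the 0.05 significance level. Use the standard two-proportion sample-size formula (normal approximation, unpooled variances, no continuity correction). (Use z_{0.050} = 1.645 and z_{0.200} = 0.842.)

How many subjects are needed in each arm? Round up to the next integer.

n = 234 per group

n = (z_α + z_β)² · [p₁(1−p₁) + p₂(1−p₂)] / (p₁ − p₂)²
  = (1.645 + 0.842)² · (0.58·0.42 + 0.69·0.31) / (-0.11)²
  = (2.487)² · (0.2436 + 0.2139) / 0.0121
  = 6.1852 · 0.4575 / 0.0121
  = 233.86
Round up → n = 234 per group.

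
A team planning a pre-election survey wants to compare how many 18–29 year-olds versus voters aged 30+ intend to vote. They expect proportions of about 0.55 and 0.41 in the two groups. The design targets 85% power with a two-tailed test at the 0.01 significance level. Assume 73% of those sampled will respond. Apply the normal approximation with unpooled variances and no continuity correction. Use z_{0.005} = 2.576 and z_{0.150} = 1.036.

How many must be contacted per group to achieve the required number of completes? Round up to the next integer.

n = (z_{α/2} + z_β)² · [p₁(1−p₁) + p₂(1−p₂)] / (p₁ − p₂)²
  = (2.576 + 1.036)² · (0.55·0.45 + 0.41·0.59) / (0.14)²
  = (3.612)² · (0.2475 + 0.2419) / 0.0196
  = 13.0465 · 0.4894 / 0.0196
  = 325.76
Adjust for 73% response: 325.76 / 0.73 = 446.25.
Round up → n = 447 per group.

n = 447 per group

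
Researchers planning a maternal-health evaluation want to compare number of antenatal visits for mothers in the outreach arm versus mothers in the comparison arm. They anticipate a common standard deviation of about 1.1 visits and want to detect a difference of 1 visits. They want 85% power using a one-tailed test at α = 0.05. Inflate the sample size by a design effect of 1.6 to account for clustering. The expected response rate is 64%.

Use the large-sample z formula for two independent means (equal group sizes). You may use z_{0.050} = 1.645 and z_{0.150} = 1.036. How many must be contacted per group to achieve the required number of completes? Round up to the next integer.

n = (z_α + z_β)² · (σ₁² + σ₂²) / δ²
  = (1.645 + 1.036)² · (2·1.1² = 2.42) / 1²
  = 7.1878 · 2.42 / 1
  = 17.39
Design effect: 1.6 × 17.39 = 27.83.
Adjust for 64% response: 27.83 / 0.64 = 43.49.
Round up → n = 44 per group.

n = 44 per group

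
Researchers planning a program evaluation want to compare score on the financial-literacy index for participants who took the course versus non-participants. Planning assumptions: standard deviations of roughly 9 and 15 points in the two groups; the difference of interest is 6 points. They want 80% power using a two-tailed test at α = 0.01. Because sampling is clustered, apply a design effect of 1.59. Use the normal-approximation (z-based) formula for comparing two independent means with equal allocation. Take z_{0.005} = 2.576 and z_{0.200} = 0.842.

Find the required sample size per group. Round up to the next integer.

n = (z_{α/2} + z_β)² · (σ₁² + σ₂²) / δ²
  = (2.576 + 0.842)² · (9² + 15² = 306) / 6²
  = 11.6827 · 306 / 36
  = 99.30
Design effect: 1.59 × 99.30 = 157.89.
Round up → n = 158 per group.

n = 158 per group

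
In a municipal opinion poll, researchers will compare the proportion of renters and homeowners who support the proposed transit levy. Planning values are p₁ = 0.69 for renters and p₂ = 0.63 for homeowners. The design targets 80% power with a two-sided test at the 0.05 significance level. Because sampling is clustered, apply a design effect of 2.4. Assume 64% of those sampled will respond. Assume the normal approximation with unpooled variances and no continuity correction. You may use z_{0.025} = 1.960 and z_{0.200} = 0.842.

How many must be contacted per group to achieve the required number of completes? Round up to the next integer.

n = (z_{α/2} + z_β)² · [p₁(1−p₁) + p₂(1−p₂)] / (p₁ − p₂)²
  = (1.960 + 0.842)² · (0.69·0.31 + 0.63·0.37) / (0.06)²
  = (2.802)² · (0.2139 + 0.2331) / 0.0036
  = 7.8512 · 0.4470 / 0.0036
  = 974.86
Design effect: 2.4 × 974.86 = 2339.66.
Adjust for 64% response: 2339.66 / 0.64 = 3655.72.
Round up → n = 3656 per group.

n = 3656 per group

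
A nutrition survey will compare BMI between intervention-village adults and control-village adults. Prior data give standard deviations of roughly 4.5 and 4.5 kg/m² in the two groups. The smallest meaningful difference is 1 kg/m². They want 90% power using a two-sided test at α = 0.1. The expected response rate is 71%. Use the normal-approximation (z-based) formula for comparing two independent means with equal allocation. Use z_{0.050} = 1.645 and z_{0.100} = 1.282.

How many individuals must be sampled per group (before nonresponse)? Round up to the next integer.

n = (z_{α/2} + z_β)² · (σ₁² + σ₂²) / δ²
  = (1.645 + 1.282)² · (4.5² + 4.5² = 40.5) / 1²
  = 8.5673 · 40.5 / 1
  = 346.98
Adjust for 71% response: 346.98 / 0.71 = 488.70.
Round up → n = 489 per group.

n = 489 per group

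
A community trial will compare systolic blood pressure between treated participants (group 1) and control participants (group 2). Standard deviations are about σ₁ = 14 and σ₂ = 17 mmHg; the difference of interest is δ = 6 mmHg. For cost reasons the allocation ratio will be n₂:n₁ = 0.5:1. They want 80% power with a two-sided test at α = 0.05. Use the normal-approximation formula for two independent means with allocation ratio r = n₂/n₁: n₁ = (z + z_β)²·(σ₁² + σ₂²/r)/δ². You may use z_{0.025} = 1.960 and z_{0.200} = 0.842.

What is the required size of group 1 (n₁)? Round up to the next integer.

n₁ = (z_{α/2} + z_β)² · (σ₁² + σ₂²/r) / δ²
   = (1.960 + 0.842)² · (14² + 17²/0.5) / 6²
   = 7.8512 · (196 + 578) / 36
   = 7.8512 · 774 / 36
   = 168.80
Round up → n₁ = 169; n₂ = r·n₁ = 0.5 × 169 = 85.

n₁ = 169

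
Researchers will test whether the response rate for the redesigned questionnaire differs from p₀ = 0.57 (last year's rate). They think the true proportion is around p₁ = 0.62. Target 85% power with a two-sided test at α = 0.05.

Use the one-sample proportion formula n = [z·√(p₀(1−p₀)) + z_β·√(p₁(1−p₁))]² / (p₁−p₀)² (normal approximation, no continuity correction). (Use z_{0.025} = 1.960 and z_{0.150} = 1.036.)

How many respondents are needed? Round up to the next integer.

n = [z_{α/2}·√(p₀q₀) + z_β·√(p₁q₁)]² / (p₁ − p₀)²
  = [1.960·√(0.57·0.43) + 1.036·√(0.62·0.38)]² / (0.05)²
  = [1.960·0.4951 + 1.036·0.4854]² / 0.0025
  = [1.4732]² / 0.0025
  = 868.14
Round up → n = 869.

n = 869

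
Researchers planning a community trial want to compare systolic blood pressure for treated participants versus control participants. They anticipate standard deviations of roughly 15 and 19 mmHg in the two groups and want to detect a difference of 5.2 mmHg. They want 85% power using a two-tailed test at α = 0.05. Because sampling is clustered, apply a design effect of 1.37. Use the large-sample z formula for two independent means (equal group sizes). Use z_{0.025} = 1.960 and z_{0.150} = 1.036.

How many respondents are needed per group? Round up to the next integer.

n = 267 per group

n = (z_{α/2} + z_β)² · (σ₁² + σ₂²) / δ²
  = (1.960 + 1.036)² · (15² + 19² = 586) / 5.2²
  = 8.9760 · 586 / 27.04
  = 194.52
Design effect: 1.37 × 194.52 = 266.50.
Round up → n = 267 per group.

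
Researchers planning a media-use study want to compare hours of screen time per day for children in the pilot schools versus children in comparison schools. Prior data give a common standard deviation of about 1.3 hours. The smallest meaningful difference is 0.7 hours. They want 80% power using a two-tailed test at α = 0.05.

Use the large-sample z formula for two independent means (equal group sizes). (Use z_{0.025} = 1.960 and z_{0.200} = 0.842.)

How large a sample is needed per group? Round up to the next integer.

n = 55 per group

n = (z_{α/2} + z_β)² · (σ₁² + σ₂²) / δ²
  = (1.960 + 0.842)² · (2·1.3² = 3.38) / 0.7²
  = 7.8512 · 3.38 / 0.49
  = 54.16
Round up → n = 55 per group.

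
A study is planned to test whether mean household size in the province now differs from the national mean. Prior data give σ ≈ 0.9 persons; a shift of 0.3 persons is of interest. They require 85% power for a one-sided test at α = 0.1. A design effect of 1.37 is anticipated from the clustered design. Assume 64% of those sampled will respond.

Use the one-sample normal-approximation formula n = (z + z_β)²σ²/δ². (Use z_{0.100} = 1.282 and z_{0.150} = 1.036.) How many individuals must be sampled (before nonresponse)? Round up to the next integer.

n = (z_α + z_β)² · σ² / δ²
  = (1.282 + 1.036)² · 0.9² / 0.3²
  = 5.3731 · 0.81 / 0.09
  = 48.36
Design effect: 1.37 × 48.36 = 66.25.
Adjust for 64% response: 66.25 / 0.64 = 103.52.
Round up → n = 104.

n = 104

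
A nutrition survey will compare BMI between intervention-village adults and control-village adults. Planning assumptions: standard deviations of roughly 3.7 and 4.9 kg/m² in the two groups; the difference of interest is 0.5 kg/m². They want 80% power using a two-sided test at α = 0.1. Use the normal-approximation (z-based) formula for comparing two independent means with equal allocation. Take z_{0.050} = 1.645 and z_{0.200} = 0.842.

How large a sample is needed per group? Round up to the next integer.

n = 933 per group

n = (z_{α/2} + z_β)² · (σ₁² + σ₂²) / δ²
  = (1.645 + 0.842)² · (3.7² + 4.9² = 37.7) / 0.5²
  = 6.1852 · 37.7 / 0.25
  = 932.72
Round up → n = 933 per group.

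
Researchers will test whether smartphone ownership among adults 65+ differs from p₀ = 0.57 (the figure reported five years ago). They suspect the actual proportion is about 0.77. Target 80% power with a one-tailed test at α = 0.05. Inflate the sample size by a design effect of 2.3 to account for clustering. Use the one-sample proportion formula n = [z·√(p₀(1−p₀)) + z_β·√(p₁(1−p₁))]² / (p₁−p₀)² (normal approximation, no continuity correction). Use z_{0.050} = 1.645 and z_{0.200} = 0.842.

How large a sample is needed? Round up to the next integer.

n = 79

n = [z_α·√(p₀q₀) + z_β·√(p₁q₁)]² / (p₁ − p₀)²
  = [1.645·√(0.57·0.43) + 0.842·√(0.77·0.23)]² / (0.20)²
  = [1.645·0.4951 + 0.842·0.4208]² / 0.0400
  = [1.1687]² / 0.0400
  = 34.15
Design effect: 2.3 × 34.15 = 78.54.
Round up → n = 79.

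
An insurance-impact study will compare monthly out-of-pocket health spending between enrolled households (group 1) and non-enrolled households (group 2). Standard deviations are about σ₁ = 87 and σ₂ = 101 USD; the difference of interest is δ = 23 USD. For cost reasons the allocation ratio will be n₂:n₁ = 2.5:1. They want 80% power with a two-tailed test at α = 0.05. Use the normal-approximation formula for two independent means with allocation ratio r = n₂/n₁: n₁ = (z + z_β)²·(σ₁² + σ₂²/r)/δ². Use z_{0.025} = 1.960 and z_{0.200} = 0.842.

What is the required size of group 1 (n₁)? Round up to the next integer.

n₁ = (z_{α/2} + z_β)² · (σ₁² + σ₂²/r) / δ²
   = (1.960 + 0.842)² · (87² + 101²/2.5) / 23²
   = 7.8512 · (7569 + 4080.4) / 529
   = 7.8512 · 11649.4 / 529
   = 172.90
Round up → n₁ = 173; n₂ = r·n₁ = 2.5 × 173 = 433.

n₁ = 173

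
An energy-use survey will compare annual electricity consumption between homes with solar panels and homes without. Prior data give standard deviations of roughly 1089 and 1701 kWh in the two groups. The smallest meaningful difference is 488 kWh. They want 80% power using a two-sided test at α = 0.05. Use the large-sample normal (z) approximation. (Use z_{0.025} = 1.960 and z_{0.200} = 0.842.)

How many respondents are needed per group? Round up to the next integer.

n = (z_{α/2} + z_β)² · (σ₁² + σ₂²) / δ²
  = (1.960 + 0.842)² · (1089² + 1701² = 4079322) / 488²
  = 7.8512 · 4079322 / 238144
  = 134.49
Round up → n = 135 per group.

n = 135 per group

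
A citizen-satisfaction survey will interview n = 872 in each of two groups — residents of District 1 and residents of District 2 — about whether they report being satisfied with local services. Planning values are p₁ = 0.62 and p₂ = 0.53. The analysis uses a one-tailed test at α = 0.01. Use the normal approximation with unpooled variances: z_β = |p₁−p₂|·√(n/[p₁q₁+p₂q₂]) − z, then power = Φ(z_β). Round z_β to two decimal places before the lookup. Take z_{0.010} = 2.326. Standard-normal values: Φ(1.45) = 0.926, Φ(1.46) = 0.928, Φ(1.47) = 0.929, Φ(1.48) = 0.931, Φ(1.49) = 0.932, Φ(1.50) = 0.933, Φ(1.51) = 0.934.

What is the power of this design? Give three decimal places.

Power ≈ 0.932

z_β = |p₁−p₂|·√(n/[p₁q₁+p₂q₂]) − z_α
    = 0.09 · √(872/0.4847) − 2.326
    = 0.09 · 42.4152 − 2.326
    = 3.8174 − 2.326 = 1.4914 → 1.49
Power = Φ(1.49) = 0.932.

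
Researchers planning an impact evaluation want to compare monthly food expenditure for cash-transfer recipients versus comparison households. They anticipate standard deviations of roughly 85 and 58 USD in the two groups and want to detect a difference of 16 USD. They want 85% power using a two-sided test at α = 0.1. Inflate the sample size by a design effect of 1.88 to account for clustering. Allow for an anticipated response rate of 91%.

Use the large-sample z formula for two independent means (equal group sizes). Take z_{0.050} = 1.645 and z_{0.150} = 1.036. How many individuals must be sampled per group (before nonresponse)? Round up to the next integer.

n = (z_{α/2} + z_β)² · (σ₁² + σ₂²) / δ²
  = (1.645 + 1.036)² · (85² + 58² = 10589) / 16²
  = 7.1878 · 10589 / 256
  = 297.31
Design effect: 1.88 × 297.31 = 558.94.
Adjust for 91% response: 558.94 / 0.91 = 614.22.
Round up → n = 615 per group.

n = 615 per group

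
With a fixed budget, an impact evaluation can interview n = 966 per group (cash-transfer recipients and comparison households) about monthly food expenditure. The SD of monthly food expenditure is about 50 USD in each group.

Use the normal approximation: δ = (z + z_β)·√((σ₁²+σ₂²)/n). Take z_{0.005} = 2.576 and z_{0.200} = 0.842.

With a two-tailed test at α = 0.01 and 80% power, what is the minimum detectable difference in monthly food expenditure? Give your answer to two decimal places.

δ = (z_{α/2} + z_β) · √((σ₁²+σ₂²)/n)
  = (2.576 + 0.842) · √(5000/966)
  = 3.418 · √5.176
  = 3.418 · 2.2751
  = 7.7762

Minimum detectable difference ≈ 7.78 USD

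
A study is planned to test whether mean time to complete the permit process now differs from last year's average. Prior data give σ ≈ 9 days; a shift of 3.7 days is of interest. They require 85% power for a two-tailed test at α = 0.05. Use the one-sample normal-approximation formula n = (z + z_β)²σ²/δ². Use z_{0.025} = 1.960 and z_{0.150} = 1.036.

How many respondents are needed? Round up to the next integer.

n = (z_{α/2} + z_β)² · σ² / δ²
  = (1.960 + 1.036)² · 9² / 3.7²
  = 8.9760 · 81 / 13.69
  = 53.11
Round up → n = 54.

n = 54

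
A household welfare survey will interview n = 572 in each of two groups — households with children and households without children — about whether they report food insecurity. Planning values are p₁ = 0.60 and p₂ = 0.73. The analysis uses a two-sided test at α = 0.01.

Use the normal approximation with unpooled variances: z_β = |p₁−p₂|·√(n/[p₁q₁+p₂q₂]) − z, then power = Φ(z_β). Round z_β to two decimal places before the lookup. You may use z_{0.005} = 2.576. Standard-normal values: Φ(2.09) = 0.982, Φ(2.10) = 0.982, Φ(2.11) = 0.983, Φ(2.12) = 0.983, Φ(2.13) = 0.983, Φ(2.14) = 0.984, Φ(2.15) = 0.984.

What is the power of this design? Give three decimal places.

z_β = |p₁−p₂|·√(n/[p₁q₁+p₂q₂]) − z_{α/2}
    = 0.13 · √(572/0.4371) − 2.576
    = 0.13 · 36.1749 − 2.576
    = 4.7027 − 2.576 = 2.1267 → 2.13
Power = Φ(2.13) = 0.983.

Power ≈ 0.983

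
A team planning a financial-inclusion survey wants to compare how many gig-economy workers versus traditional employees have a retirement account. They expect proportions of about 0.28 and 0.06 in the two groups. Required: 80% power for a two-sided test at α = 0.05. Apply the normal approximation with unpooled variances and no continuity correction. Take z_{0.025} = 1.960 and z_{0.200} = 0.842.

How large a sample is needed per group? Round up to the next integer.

n = (z_{α/2} + z_β)² · [p₁(1−p₁) + p₂(1−p₂)] / (p₁ − p₂)²
  = (1.960 + 0.842)² · (0.28·0.72 + 0.06·0.94) / (0.22)²
  = (2.802)² · (0.2016 + 0.0564) / 0.0484
  = 7.8512 · 0.2580 / 0.0484
  = 41.85
Round up → n = 42 per group.

n = 42 per group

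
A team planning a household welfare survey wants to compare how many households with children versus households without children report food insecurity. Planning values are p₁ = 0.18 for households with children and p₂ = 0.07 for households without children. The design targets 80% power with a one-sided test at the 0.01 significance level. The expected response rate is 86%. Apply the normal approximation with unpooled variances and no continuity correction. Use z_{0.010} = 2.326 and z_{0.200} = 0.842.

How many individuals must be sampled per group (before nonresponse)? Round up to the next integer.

n = (z_α + z_β)² · [p₁(1−p₁) + p₂(1−p₂)] / (p₁ − p₂)²
  = (2.326 + 0.842)² · (0.18·0.82 + 0.07·0.93) / (0.11)²
  = (3.168)² · (0.1476 + 0.0651) / 0.0121
  = 10.0362 · 0.2127 / 0.0121
  = 176.42
Adjust for 86% response: 176.42 / 0.86 = 205.14.
Round up → n = 206 per group.

n = 206 per group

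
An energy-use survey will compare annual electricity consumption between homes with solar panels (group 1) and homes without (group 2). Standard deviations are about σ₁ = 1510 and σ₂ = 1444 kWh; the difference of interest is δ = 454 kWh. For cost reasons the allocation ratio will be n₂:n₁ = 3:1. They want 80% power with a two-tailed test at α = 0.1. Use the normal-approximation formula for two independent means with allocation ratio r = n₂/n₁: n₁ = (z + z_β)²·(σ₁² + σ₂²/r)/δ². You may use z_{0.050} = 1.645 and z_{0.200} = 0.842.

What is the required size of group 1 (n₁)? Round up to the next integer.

n₁ = 90

n₁ = (z_{α/2} + z_β)² · (σ₁² + σ₂²/r) / δ²
   = (1.645 + 0.842)² · (1510² + 1444²/3) / 454²
   = 6.1852 · (2280100 + 695045.3) / 206116
   = 6.1852 · 2975145.3 / 206116
   = 89.28
Round up → n₁ = 90; n₂ = r·n₁ = 3 × 90 = 270.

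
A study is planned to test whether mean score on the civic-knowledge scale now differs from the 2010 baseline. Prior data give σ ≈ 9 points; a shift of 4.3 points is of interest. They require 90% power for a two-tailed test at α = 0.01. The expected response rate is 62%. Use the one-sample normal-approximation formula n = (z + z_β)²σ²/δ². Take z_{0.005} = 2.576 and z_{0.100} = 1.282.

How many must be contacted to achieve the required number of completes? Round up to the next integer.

n = 106

n = (z_{α/2} + z_β)² · σ² / δ²
  = (2.576 + 1.282)² · 9² / 4.3²
  = 14.8842 · 81 / 18.49
  = 65.20
Adjust for 62% response: 65.20 / 0.62 = 105.17.
Round up → n = 106.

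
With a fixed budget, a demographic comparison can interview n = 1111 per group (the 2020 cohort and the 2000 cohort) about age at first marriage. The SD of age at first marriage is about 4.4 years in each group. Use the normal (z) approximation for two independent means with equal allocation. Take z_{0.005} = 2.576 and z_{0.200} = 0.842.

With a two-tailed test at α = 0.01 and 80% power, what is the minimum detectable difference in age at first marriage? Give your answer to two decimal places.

Minimum detectable difference ≈ 0.64 years

δ = (z_{α/2} + z_β) · √((σ₁²+σ₂²)/n)
  = (2.576 + 0.842) · √(38.72/1111)
  = 3.418 · √0.03485
  = 3.418 · 0.1867
  = 0.6381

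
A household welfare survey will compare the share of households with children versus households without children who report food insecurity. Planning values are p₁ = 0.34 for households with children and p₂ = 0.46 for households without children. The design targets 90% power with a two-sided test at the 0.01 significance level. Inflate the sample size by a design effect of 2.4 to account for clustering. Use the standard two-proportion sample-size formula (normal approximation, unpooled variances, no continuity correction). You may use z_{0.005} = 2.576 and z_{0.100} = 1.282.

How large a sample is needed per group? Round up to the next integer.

n = 1173 per group

n = (z_{α/2} + z_β)² · [p₁(1−p₁) + p₂(1−p₂)] / (p₁ − p₂)²
  = (2.576 + 1.282)² · (0.34·0.66 + 0.46·0.54) / (-0.12)²
  = (3.858)² · (0.2244 + 0.2484) / 0.0144
  = 14.8842 · 0.4728 / 0.0144
  = 488.70
Design effect: 2.4 × 488.70 = 1172.87.
Round up → n = 1173 per group.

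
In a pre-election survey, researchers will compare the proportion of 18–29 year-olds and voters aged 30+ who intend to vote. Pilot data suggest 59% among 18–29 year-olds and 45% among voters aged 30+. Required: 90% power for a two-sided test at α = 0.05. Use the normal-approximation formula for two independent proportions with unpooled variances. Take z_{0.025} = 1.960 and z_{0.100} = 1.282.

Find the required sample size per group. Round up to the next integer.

n = 263 per group

n = (z_{α/2} + z_β)² · [p₁(1−p₁) + p₂(1−p₂)] / (p₁ − p₂)²
  = (1.960 + 1.282)² · (0.59·0.41 + 0.45·0.55) / (0.14)²
  = (3.242)² · (0.2419 + 0.2475) / 0.0196
  = 10.5106 · 0.4894 / 0.0196
  = 262.44
Round up → n = 263 per group.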